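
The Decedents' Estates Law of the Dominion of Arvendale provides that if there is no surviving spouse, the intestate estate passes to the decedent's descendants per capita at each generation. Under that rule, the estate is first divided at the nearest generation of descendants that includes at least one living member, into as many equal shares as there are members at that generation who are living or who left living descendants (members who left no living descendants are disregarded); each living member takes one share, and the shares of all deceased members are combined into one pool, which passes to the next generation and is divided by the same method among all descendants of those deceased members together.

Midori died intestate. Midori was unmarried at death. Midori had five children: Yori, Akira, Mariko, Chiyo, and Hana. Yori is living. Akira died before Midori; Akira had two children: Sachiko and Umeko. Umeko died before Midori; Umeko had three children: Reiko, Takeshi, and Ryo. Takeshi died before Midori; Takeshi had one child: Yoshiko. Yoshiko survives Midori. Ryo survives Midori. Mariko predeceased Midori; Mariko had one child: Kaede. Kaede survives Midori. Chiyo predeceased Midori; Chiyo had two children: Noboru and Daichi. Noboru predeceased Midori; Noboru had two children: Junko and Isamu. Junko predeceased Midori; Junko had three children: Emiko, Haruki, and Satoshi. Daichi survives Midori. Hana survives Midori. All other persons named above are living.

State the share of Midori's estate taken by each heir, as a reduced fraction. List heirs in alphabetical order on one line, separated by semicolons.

There is no surviving spouse, so the entire estate passes to Midori's descendants per capita at each generation.
At generation 1 (Yori, Akira, Mariko, Chiyo, Hana) there are 5 shares of (1)/5 = 1/5 each.
Living: Yori and Hana — each takes 1/5.
Deceased: Akira, Mariko, and Chiyo. Their combined 3/5 is pooled and carried to generation 2.
At generation 2 (Sachiko, Umeko, Kaede, Noboru, Daichi) there are 5 shares of (3/5)/5 = 3/25 each.
Living: Sachiko, Kaede, and Daichi — each takes 3/25.
Deceased: Umeko and Noboru. Their combined 6/25 is pooled and carried to generation 3.
At generation 3 (Reiko, Takeshi, Ryo, Junko, Isamu) there are 5 shares of (6/25)/5 = 6/125 each.
Living: Reiko, Ryo, and Isamu — each takes 6/125.
Deceased: Takeshi and Junko. Their combined 12/125 is pooled and carried to generation 4.
At generation 4 (Yoshiko, Emiko, Haruki, Satoshi) there are 4 shares of (12/125)/4 = 3/125 each.
Living: Yoshiko, Emiko, Haruki, and Satoshi — each takes 3/125.

Daichi 3/25; Emiko 3/125; Hana 1/5; Haruki 3/125; Isamu 6/125; Kaede 3/25; Reiko 6/125; Ryo 6/125; Sachiko 3/25; Satoshi 3/125; Yori 1/5; Yoshiko 3/125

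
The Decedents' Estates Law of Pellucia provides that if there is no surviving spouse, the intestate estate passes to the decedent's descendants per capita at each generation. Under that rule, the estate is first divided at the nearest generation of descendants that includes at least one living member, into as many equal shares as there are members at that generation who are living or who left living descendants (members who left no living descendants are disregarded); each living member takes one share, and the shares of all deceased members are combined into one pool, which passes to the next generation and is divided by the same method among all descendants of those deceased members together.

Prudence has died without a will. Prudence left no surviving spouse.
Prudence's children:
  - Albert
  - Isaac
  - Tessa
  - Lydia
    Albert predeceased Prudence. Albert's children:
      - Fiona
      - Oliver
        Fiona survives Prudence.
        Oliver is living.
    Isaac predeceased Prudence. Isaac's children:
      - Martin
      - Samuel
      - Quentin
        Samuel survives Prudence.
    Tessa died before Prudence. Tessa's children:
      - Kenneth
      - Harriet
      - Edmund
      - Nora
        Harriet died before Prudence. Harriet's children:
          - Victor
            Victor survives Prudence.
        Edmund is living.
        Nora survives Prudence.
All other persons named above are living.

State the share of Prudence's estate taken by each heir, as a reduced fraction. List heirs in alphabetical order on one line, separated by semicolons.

Edmund 1/12; Fiona 1/12; Kenneth 1/12; Lydia 1/4; Martin 1/12; Nora 1/12; Oliver 1/12; Quentin 1/12; Samuel 1/12; Victor 1/12

There is no surviving spouse, so the entire estate passes to Prudence's descendants per capita at each generation.
At generation 1 (Albert, Isaac, Tessa, Lydia) there are 4 shares of (1)/4 = 1/4 each.
Living: Lydia — each takes 1/4.
Deceased: Albert, Isaac, and Tessa. Their combined 3/4 is pooled and carried to generation 2.
At generation 2 (Fiona, Oliver, Martin, Samuel, Quentin, Kenneth, Harriet, Edmund, Nora) there are 9 shares of (3/4)/9 = 1/12 each.
Living: Fiona, Oliver, Martin, Samuel, Quentin, Kenneth, Edmund, and Nora — each takes 1/12.
Deceased: Harriet. That 1/12 share is carried to generation 3.
At generation 3 (Victor) there are 1 shares of (1/12)/1 = 1/12 each.
Living: Victor — each takes 1/12.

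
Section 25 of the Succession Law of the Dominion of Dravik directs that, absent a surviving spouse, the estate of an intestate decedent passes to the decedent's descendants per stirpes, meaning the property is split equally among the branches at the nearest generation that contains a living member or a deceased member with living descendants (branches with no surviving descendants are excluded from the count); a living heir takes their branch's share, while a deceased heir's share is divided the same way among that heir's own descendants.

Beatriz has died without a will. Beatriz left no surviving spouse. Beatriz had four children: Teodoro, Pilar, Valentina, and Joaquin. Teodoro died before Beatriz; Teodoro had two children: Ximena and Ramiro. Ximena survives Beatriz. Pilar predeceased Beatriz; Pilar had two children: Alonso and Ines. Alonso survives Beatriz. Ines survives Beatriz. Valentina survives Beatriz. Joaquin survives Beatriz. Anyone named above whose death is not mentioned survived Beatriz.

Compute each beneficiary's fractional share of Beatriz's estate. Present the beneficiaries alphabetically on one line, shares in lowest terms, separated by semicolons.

Alonso 1/8; Ines 1/8; Joaquin 1/4; Ramiro 1/8; Valentina 1/4; Ximena 1/8

There is no surviving spouse, so the entire estate passes to Beatriz's descendants per stirpes.
The estate is divided into 4 equal shares of 1/4 among Teodoro, Pilar, Valentina, Joaquin.
Teodoro predeceased; the 1/4 allotted to Teodoro's branch passes to Teodoro's issue by representation.
The 1/4 is divided into 2 equal shares of 1/8 among Ximena, Ramiro.
Ximena is living and takes 1/8.
Ramiro is living and takes 1/8.
Pilar predeceased; the 1/4 allotted to Pilar's branch passes to Pilar's issue by representation.
The 1/4 is divided into 2 equal shares of 1/8 among Alonso, Ines.
Alonso is living and takes 1/8.
Ines is living and takes 1/8.
Valentina is living and takes 1/4.
Joaquin is living and takes 1/4.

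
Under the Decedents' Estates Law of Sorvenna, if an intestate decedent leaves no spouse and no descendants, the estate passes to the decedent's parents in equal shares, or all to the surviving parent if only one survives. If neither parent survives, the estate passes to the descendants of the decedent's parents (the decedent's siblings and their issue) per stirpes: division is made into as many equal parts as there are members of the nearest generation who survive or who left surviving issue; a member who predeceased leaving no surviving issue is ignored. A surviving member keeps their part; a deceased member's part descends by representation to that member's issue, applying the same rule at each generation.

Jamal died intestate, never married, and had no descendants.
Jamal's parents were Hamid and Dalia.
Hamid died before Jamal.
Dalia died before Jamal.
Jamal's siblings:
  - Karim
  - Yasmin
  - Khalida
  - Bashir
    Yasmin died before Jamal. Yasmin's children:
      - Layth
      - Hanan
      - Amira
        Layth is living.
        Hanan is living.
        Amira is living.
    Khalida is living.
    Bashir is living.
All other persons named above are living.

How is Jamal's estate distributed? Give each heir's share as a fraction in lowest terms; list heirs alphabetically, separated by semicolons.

Amira 1/12; Bashir 1/4; Hanan 1/12; Karim 1/4; Khalida 1/4; Layth 1/12

Neither parent survives and there are no descendants, so the estate passes to Jamal's siblings and their issue per stirpes.
The estate is divided into 4 equal shares of 1/4 among Karim, Yasmin, Khalida, Bashir.
Karim is living and takes 1/4.
Yasmin predeceased; the 1/4 allotted to Yasmin's branch passes to Yasmin's issue by representation.
The 1/4 is divided into 3 equal shares of 1/12 among Layth, Hanan, Amira.
Layth is living and takes 1/12.
Hanan is living and takes 1/12.
Amira is living and takes 1/12.
Khalida is living and takes 1/4.
Bashir is living and takes 1/4.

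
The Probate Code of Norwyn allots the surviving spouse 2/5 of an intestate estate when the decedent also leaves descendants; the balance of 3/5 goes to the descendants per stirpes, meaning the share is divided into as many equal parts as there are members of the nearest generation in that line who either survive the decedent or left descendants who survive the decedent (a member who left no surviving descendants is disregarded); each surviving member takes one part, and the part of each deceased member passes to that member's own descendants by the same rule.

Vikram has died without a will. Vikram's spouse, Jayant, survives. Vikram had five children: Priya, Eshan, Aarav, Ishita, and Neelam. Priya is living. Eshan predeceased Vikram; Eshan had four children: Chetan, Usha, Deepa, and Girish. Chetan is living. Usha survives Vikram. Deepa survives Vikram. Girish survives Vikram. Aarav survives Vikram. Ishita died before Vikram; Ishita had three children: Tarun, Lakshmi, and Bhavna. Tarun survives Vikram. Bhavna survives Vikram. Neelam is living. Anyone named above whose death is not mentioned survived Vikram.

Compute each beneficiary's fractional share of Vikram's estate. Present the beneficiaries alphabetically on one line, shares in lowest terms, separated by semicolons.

Aarav 3/25; Bhavna 1/25; Chetan 3/100; Deepa 3/100; Girish 3/100; Jayant 2/5; Lakshmi 1/25; Neelam 3/25; Priya 3/25; Tarun 1/25; Usha 3/100

Jayant, as surviving spouse, takes 2/5.
The remaining 3/5 passes to Vikram's descendants per stirpes.
The 3/5 is divided into 5 equal shares of 3/25 among Priya, Eshan, Aarav, Ishita, Neelam.
Priya is living and takes 3/25.
Eshan predeceased; the 3/25 allotted to Eshan's branch passes to Eshan's issue by representation.
The 3/25 is divided into 4 equal shares of 3/100 among Chetan, Usha, Deepa, Girish.
Chetan is living and takes 3/100.
Usha is living and takes 3/100.
Deepa is living and takes 3/100.
Girish is living and takes 3/100.
Aarav is living and takes 3/25.
Ishita predeceased; the 3/25 allotted to Ishita's branch passes to Ishita's issue by representation.
The 3/25 is divided into 3 equal shares of 1/25 among Tarun, Lakshmi, Bhavna.
Tarun is living and takes 1/25.
Lakshmi is living and takes 1/25.
Bhavna is living and takes 1/25.
Neelam is living and takes 3/25.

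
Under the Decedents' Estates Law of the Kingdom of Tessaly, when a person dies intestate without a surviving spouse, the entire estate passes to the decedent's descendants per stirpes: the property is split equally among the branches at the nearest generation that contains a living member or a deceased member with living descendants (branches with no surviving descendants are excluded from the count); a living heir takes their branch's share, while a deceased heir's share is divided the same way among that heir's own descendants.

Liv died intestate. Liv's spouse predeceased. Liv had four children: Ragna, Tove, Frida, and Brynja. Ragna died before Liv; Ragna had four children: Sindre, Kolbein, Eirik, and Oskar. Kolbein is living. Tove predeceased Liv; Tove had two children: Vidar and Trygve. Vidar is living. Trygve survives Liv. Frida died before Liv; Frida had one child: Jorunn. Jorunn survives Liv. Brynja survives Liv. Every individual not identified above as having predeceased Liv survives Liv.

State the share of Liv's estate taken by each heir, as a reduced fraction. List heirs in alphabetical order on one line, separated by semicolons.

Brynja 1/4; Eirik 1/16; Jorunn 1/4; Kolbein 1/16; Oskar 1/16; Sindre 1/16; Trygve 1/8; Vidar 1/8

There is no surviving spouse, so the entire estate passes to Liv's descendants per stirpes.
The estate is divided into 4 equal shares of 1/4 among Ragna, Tove, Frida, Brynja.
Ragna predeceased; the 1/4 allotted to Ragna's branch passes to Ragna's issue by representation.
The 1/4 is divided into 4 equal shares of 1/16 among Sindre, Kolbein, Eirik, Oskar.
Sindre is living and takes 1/16.
Kolbein is living and takes 1/16.
Eirik is living and takes 1/16.
Oskar is living and takes 1/16.
Tove predeceased; the 1/4 allotted to Tove's branch passes to Tove's issue by representation.
The 1/4 is divided into 2 equal shares of 1/8 among Vidar, Trygve.
Vidar is living and takes 1/8.
Trygve is living and takes 1/8.
Frida predeceased; the 1/4 allotted to Frida's branch passes to Frida's issue by representation.
Jorunn is the sole taker at this level and receives the full 1/4.
Brynja is living and takes 1/4.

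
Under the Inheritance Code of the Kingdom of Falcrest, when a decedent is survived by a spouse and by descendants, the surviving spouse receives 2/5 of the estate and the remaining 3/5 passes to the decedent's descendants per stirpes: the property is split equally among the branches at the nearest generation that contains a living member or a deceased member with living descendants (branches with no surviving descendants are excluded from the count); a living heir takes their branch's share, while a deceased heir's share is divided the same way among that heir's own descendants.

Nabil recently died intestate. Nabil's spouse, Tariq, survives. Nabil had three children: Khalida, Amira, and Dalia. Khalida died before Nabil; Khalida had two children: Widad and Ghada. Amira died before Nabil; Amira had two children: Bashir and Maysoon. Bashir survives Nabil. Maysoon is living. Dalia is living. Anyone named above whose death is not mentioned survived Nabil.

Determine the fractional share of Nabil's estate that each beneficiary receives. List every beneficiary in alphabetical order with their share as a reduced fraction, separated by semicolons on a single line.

Tariq, as surviving spouse, takes 2/5.
The remaining 3/5 passes to Nabil's descendants per stirpes.
The 3/5 is divided into 3 equal shares of 1/5 among Khalida, Amira, Dalia.
Khalida predeceased; the 1/5 allotted to Khalida's branch passes to Khalida's issue by representation.
The 1/5 is divided into 2 equal shares of 1/10 among Widad, Ghada.
Widad is living and takes 1/10.
Ghada is living and takes 1/10.
Amira predeceased; the 1/5 allotted to Amira's branch passes to Amira's issue by representation.
The 1/5 is divided into 2 equal shares of 1/10 among Bashir, Maysoon.
Bashir is living and takes 1/10.
Maysoon is living and takes 1/10.
Dalia is living and takes 1/5.

Bashir 1/10; Dalia 1/5; Ghada 1/10; Maysoon 1/10; Tariq 2/5; Widad 1/10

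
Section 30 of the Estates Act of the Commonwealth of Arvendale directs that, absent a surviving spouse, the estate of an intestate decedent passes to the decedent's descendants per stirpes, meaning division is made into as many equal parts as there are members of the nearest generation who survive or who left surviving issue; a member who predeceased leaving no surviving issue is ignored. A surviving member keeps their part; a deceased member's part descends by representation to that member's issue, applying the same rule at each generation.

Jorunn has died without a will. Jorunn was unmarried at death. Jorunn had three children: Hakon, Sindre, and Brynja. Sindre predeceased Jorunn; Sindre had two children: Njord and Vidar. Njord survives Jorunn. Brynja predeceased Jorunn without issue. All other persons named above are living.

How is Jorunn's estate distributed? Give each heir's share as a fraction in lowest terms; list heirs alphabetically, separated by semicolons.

There is no surviving spouse, so the entire estate passes to Jorunn's descendants per stirpes.
Brynja left no surviving issue, so that branch lapses and is disregarded.
The estate is divided into 2 equal shares of 1/2 among Hakon, Sindre.
Hakon is living and takes 1/2.
Sindre predeceased; the 1/2 allotted to Sindre's branch passes to Sindre's issue by representation.
The 1/2 is divided into 2 equal shares of 1/4 among Njord, Vidar.
Njord is living and takes 1/4.
Vidar is living and takes 1/4.

Hakon 1/2; Njord 1/4; Vidar 1/4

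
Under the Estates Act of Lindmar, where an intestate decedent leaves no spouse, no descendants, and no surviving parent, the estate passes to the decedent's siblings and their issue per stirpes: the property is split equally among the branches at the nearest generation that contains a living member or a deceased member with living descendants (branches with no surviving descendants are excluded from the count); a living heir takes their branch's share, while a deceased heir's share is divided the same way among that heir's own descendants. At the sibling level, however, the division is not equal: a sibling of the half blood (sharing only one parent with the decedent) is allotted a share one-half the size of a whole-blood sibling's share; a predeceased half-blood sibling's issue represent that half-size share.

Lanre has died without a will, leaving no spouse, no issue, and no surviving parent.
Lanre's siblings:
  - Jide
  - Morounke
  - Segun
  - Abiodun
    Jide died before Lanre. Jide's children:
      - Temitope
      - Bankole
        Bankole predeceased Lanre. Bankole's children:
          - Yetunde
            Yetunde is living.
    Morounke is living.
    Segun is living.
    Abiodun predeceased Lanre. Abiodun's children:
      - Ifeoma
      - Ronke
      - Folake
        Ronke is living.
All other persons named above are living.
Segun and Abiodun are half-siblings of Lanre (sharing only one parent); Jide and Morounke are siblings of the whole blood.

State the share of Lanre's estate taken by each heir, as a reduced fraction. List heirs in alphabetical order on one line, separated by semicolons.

No spouse, descendants, or parent survives, so the estate passes to Lanre's siblings per stirpes.
Half-blood siblings count for one-half the weight of whole-blood siblings at the initial division.
Dividing 1 in proportion to weights (total weight 3): Jide (weight 1) → 1/3; Morounke (weight 1) → 1/3; Segun (weight 1/2) → 1/6; Abiodun (weight 1/2) → 1/6.
Jide predeceased; the 1/3 allotted to Jide's branch passes to Jide's issue by representation.
The 1/3 is divided into 2 equal shares of 1/6 among Temitope, Bankole.
Temitope is living and takes 1/6.
Bankole predeceased; the 1/6 allotted to Bankole's branch passes to Bankole's issue by representation.
Yetunde is the sole taker at this level and receives the full 1/6.
Morounke is living and takes 1/3.
Segun is living and takes 1/6.
Abiodun predeceased; the 1/6 allotted to Abiodun's branch passes to Abiodun's issue by representation.
The 1/6 is divided into 3 equal shares of 1/18 among Ifeoma, Ronke, Folake.
Ifeoma is living and takes 1/18.
Ronke is living and takes 1/18.
Folake is living and takes 1/18.

Folake 1/18; Ifeoma 1/18; Morounke 1/3; Ronke 1/18; Segun 1/6; Temitope 1/6; Yetunde 1/6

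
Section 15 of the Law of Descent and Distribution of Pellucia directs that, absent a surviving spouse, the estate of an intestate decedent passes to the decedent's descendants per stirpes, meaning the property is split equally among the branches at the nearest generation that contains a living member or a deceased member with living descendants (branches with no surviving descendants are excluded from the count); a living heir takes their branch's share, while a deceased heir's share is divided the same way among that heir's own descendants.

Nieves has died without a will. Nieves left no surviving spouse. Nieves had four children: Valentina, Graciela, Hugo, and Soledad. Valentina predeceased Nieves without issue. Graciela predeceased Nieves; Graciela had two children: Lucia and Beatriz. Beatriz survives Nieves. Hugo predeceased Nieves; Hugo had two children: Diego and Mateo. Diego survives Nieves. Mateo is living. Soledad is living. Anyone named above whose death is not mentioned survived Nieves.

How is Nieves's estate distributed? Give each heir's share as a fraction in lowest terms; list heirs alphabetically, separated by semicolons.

Beatriz 1/6; Diego 1/6; Lucia 1/6; Mateo 1/6; Soledad 1/3

There is no surviving spouse, so the entire estate passes to Nieves's descendants per stirpes.
Valentina left no surviving issue, so that branch lapses and is disregarded.
The estate is divided into 3 equal shares of 1/3 among Graciela, Hugo, Soledad.
Graciela predeceased; the 1/3 allotted to Graciela's branch passes to Graciela's issue by representation.
The 1/3 is divided into 2 equal shares of 1/6 among Lucia, Beatriz.
Lucia is living and takes 1/6.
Beatriz is living and takes 1/6.
Hugo predeceased; the 1/3 allotted to Hugo's branch passes to Hugo's issue by representation.
The 1/3 is divided into 2 equal shares of 1/6 among Diego, Mateo.
Diego is living and takes 1/6.
Mateo is living and takes 1/6.
Soledad is living and takes 1/3.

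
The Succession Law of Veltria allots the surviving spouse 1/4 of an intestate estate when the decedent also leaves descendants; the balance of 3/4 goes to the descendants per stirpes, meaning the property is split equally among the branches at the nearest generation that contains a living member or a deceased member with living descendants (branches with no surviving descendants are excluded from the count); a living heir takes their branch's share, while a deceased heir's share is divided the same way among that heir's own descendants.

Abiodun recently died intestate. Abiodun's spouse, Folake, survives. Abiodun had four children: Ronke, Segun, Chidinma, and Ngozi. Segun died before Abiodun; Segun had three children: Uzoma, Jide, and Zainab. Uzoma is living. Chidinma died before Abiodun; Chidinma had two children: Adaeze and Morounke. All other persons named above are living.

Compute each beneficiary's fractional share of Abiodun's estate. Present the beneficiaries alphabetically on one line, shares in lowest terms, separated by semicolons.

Adaeze 3/32; Folake 1/4; Jide 1/16; Morounke 3/32; Ngozi 3/16; Ronke 3/16; Uzoma 1/16; Zainab 1/16

Folake, as surviving spouse, takes 1/4.
The remaining 3/4 passes to Abiodun's descendants per stirpes.
The 3/4 is divided into 4 equal shares of 3/16 among Ronke, Segun, Chidinma, Ngozi.
Ronke is living and takes 3/16.
Segun predeceased; the 3/16 allotted to Segun's branch passes to Segun's issue by representation.
The 3/16 is divided into 3 equal shares of 1/16 among Uzoma, Jide, Zainab.
Uzoma is living and takes 1/16.
Jide is living and takes 1/16.
Zainab is living and takes 1/16.
Chidinma predeceased; the 3/16 allotted to Chidinma's branch passes to Chidinma's issue by representation.
The 3/16 is divided into 2 equal shares of 3/32 among Adaeze, Morounke.
Adaeze is living and takes 3/32.
Morounke is living and takes 3/32.
Ngozi is living and takes 3/16.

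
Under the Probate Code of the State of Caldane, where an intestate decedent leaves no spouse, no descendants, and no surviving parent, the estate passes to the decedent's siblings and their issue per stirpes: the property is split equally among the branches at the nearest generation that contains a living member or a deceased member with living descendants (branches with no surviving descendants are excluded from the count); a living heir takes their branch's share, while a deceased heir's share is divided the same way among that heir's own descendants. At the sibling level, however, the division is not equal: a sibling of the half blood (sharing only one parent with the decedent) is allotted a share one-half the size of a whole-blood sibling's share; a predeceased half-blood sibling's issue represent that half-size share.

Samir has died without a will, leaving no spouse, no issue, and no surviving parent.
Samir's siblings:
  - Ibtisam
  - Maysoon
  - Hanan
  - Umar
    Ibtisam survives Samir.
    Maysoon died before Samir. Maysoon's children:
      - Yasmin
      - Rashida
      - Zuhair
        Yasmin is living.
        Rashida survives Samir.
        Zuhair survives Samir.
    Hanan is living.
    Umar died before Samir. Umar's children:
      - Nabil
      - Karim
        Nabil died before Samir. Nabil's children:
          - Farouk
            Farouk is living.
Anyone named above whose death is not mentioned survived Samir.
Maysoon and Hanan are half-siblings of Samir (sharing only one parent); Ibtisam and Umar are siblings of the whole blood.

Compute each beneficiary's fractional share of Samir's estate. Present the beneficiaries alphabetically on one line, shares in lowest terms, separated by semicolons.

Farouk 1/6; Hanan 1/6; Ibtisam 1/3; Karim 1/6; Rashida 1/18; Yasmin 1/18; Zuhair 1/18

No spouse, descendants, or parent survives, so the estate passes to Samir's siblings per stirpes.
Half-blood siblings count for one-half the weight of whole-blood siblings at the initial division.
Dividing 1 in proportion to weights (total weight 3): Ibtisam (weight 1) → 1/3; Maysoon (weight 1/2) → 1/6; Hanan (weight 1/2) → 1/6; Umar (weight 1) → 1/3.
Ibtisam is living and takes 1/3.
Maysoon predeceased; the 1/6 allotted to Maysoon's branch passes to Maysoon's issue by representation.
The 1/6 is divided into 3 equal shares of 1/18 among Yasmin, Rashida, Zuhair.
Yasmin is living and takes 1/18.
Rashida is living and takes 1/18.
Zuhair is living and takes 1/18.
Hanan is living and takes 1/6.
Umar predeceased; the 1/3 allotted to Umar's branch passes to Umar's issue by representation.
The 1/3 is divided into 2 equal shares of 1/6 among Nabil, Karim.
Nabil predeceased; the 1/6 allotted to Nabil's branch passes to Nabil's issue by representation.
Farouk is the sole taker at this level and receives the full 1/6.
Karim is living and takes 1/6.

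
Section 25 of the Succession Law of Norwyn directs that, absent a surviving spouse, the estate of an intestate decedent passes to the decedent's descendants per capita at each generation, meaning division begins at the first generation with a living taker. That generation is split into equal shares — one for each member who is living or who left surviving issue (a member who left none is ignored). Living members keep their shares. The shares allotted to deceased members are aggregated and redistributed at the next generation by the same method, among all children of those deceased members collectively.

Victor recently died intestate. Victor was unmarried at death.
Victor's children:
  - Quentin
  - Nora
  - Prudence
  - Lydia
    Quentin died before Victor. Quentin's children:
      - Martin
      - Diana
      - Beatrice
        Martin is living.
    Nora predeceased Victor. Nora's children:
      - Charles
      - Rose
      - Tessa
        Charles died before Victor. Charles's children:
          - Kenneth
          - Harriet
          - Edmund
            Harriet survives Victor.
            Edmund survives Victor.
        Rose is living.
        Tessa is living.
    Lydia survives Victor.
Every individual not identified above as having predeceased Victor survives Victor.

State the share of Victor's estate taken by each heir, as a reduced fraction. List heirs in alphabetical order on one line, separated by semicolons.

Beatrice 1/12; Diana 1/12; Edmund 1/36; Harriet 1/36; Kenneth 1/36; Lydia 1/4; Martin 1/12; Prudence 1/4; Rose 1/12; Tessa 1/12

There is no surviving spouse, so the entire estate passes to Victor's descendants per capita at each generation.
At generation 1 (Quentin, Nora, Prudence, Lydia) there are 4 shares of (1)/4 = 1/4 each.
Living: Prudence and Lydia — each takes 1/4.
Deceased: Quentin and Nora. Their combined 1/2 is pooled and carried to generation 2.
At generation 2 (Martin, Diana, Beatrice, Charles, Rose, Tessa) there are 6 shares of (1/2)/6 = 1/12 each.
Living: Martin, Diana, Beatrice, Rose, and Tessa — each takes 1/12.
Deceased: Charles. That 1/12 share is carried to generation 3.
At generation 3 (Kenneth, Harriet, Edmund) there are 3 shares of (1/12)/3 = 1/36 each.
Living: Kenneth, Harriet, and Edmund — each takes 1/36.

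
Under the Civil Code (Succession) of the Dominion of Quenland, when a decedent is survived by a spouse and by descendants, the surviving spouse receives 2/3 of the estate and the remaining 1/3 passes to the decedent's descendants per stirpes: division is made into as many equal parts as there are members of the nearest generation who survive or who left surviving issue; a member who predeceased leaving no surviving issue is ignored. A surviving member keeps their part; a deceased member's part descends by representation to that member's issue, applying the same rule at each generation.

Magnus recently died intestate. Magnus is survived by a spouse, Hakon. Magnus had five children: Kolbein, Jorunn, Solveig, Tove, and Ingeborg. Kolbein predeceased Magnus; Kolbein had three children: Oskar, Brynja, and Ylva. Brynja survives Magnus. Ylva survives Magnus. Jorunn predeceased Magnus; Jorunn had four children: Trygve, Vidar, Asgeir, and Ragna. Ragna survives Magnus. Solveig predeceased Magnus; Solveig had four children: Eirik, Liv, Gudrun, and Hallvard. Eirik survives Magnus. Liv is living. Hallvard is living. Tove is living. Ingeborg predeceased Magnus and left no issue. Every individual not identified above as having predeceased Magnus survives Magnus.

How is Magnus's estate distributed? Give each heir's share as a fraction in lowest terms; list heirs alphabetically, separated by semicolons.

Asgeir 1/48; Brynja 1/36; Eirik 1/48; Gudrun 1/48; Hakon 2/3; Hallvard 1/48; Liv 1/48; Oskar 1/36; Ragna 1/48; Tove 1/12; Trygve 1/48; Vidar 1/48; Ylva 1/36

Hakon, as surviving spouse, takes 2/3.
The remaining 1/3 passes to Magnus's descendants per stirpes.
Ingeborg left no surviving issue, so that branch lapses and is disregarded.
The 1/3 is divided into 4 equal shares of 1/12 among Kolbein, Jorunn, Solveig, Tove.
Kolbein predeceased; the 1/12 allotted to Kolbein's branch passes to Kolbein's issue by representation.
The 1/12 is divided into 3 equal shares of 1/36 among Oskar, Brynja, Ylva.
Oskar is living and takes 1/36.
Brynja is living and takes 1/36.
Ylva is living and takes 1/36.
Jorunn predeceased; the 1/12 allotted to Jorunn's branch passes to Jorunn's issue by representation.
The 1/12 is divided into 4 equal shares of 1/48 among Trygve, Vidar, Asgeir, Ragna.
Trygve is living and takes 1/48.
Vidar is living and takes 1/48.
Asgeir is living and takes 1/48.
Ragna is living and takes 1/48.
Solveig predeceased; the 1/12 allotted to Solveig's branch passes to Solveig's issue by representation.
The 1/12 is divided into 4 equal shares of 1/48 among Eirik, Liv, Gudrun, Hallvard.
Eirik is living and takes 1/48.
Liv is living and takes 1/48.
Gudrun is living and takes 1/48.
Hallvard is living and takes 1/48.
Tove is living and takes 1/12.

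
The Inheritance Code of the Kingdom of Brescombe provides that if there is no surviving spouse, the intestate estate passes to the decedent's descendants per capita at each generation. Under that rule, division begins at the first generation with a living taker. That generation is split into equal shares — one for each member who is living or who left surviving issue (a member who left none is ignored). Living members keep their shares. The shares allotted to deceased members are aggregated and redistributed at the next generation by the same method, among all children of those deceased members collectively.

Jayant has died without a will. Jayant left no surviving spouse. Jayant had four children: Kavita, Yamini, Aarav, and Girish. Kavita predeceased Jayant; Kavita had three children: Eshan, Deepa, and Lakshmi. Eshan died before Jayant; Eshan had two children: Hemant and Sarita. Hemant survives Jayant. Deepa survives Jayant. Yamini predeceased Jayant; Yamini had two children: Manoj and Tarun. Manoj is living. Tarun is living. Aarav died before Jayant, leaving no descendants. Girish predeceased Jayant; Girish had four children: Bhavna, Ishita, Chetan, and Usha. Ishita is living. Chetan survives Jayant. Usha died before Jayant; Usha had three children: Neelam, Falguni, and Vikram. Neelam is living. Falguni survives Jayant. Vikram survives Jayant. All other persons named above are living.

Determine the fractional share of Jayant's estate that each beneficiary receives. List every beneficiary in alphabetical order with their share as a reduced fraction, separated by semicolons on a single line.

There is no surviving spouse, so the entire estate passes to Jayant's descendants per capita at each generation.
No one at generation 1 (Kavita, Yamini, Girish) is living; moving to the next generation.
At generation 2 (Eshan, Deepa, Lakshmi, Manoj, Tarun, Bhavna, Ishita, Chetan, Usha) there are 9 shares of (1)/9 = 1/9 each.
Living: Deepa, Lakshmi, Manoj, Tarun, Bhavna, Ishita, and Chetan — each takes 1/9.
Deceased: Eshan and Usha. Their combined 2/9 is pooled and carried to generation 3.
At generation 3 (Hemant, Sarita, Neelam, Falguni, Vikram) there are 5 shares of (2/9)/5 = 2/45 each.
Living: Hemant, Sarita, Neelam, Falguni, and Vikram — each takes 2/45.

Bhavna 1/9; Chetan 1/9; Deepa 1/9; Falguni 2/45; Hemant 2/45; Ishita 1/9; Lakshmi 1/9; Manoj 1/9; Neelam 2/45; Sarita 2/45; Tarun 1/9; Vikram 2/45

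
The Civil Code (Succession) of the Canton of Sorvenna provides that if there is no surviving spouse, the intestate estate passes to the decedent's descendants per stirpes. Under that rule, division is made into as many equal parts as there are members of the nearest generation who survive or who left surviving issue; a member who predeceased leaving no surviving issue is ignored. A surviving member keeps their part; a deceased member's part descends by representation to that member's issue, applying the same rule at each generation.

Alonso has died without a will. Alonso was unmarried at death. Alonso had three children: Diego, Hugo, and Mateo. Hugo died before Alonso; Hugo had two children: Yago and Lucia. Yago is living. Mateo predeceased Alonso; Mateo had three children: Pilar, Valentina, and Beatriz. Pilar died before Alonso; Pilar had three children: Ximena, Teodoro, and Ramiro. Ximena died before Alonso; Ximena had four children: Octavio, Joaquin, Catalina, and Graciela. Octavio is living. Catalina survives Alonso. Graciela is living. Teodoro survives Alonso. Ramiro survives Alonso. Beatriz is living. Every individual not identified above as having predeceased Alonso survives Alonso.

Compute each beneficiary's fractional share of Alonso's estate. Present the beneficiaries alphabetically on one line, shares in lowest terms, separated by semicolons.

There is no surviving spouse, so the entire estate passes to Alonso's descendants per stirpes.
The estate is divided into 3 equal shares of 1/3 among Diego, Hugo, Mateo.
Diego is living and takes 1/3.
Hugo predeceased; the 1/3 allotted to Hugo's branch passes to Hugo's issue by representation.
The 1/3 is divided into 2 equal shares of 1/6 among Yago, Lucia.
Yago is living and takes 1/6.
Lucia is living and takes 1/6.
Mateo predeceased; the 1/3 allotted to Mateo's branch passes to Mateo's issue by representation.
The 1/3 is divided into 3 equal shares of 1/9 among Pilar, Valentina, Beatriz.
Pilar predeceased; the 1/9 allotted to Pilar's branch passes to Pilar's issue by representation.
The 1/9 is divided into 3 equal shares of 1/27 among Ximena, Teodoro, Ramiro.
Ximena predeceased; the 1/27 allotted to Ximena's branch passes to Ximena's issue by representation.
The 1/27 is divided into 4 equal shares of 1/108 among Octavio, Joaquin, Catalina, Graciela.
Octavio is living and takes 1/108.
Joaquin is living and takes 1/108.
Catalina is living and takes 1/108.
Graciela is living and takes 1/108.
Teodoro is living and takes 1/27.
Ramiro is living and takes 1/27.
Valentina is living and takes 1/9.
Beatriz is living and takes 1/9.

Beatriz 1/9; Catalina 1/108; Diego 1/3; Graciela 1/108; Joaquin 1/108; Lucia 1/6; Octavio 1/108; Ramiro 1/27; Teodoro 1/27; Valentina 1/9; Yago 1/6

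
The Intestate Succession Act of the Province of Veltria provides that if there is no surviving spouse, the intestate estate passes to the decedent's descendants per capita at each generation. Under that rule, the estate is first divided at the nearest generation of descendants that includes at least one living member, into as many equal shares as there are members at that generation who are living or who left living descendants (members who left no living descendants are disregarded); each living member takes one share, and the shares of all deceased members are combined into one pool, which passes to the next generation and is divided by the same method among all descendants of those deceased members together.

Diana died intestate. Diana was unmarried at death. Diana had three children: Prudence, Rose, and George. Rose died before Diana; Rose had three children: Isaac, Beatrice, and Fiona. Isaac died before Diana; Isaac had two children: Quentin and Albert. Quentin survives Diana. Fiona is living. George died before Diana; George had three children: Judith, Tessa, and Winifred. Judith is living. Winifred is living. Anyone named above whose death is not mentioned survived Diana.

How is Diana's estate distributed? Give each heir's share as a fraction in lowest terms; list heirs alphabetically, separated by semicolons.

Albert 1/18; Beatrice 1/9; Fiona 1/9; Judith 1/9; Prudence 1/3; Quentin 1/18; Tessa 1/9; Winifred 1/9

There is no surviving spouse, so the entire estate passes to Diana's descendants per capita at each generation.
At generation 1 (Prudence, Rose, George) there are 3 shares of (1)/3 = 1/3 each.
Living: Prudence — each takes 1/3.
Deceased: Rose and George. Their combined 2/3 is pooled and carried to generation 2.
At generation 2 (Isaac, Beatrice, Fiona, Judith, Tessa, Winifred) there are 6 shares of (2/3)/6 = 1/9 each.
Living: Beatrice, Fiona, Judith, Tessa, and Winifred — each takes 1/9.
Deceased: Isaac. That 1/9 share is carried to generation 3.
At generation 3 (Quentin, Albert) there are 2 shares of (1/9)/2 = 1/18 each.
Living: Quentin and Albert — each takes 1/18.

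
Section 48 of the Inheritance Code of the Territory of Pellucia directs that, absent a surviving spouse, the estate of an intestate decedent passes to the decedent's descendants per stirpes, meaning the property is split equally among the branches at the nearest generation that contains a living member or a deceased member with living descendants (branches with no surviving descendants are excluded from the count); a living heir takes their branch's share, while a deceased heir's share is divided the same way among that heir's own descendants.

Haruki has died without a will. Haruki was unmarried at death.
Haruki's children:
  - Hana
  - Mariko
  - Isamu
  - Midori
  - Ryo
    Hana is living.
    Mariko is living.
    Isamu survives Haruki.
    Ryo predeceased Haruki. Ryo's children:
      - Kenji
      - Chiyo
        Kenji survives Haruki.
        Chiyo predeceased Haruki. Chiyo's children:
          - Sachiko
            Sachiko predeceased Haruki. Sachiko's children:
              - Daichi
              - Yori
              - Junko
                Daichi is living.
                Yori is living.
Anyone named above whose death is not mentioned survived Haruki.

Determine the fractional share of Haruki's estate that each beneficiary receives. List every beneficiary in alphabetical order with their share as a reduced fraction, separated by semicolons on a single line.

Daichi 1/30; Hana 1/5; Isamu 1/5; Junko 1/30; Kenji 1/10; Mariko 1/5; Midori 1/5; Yori 1/30

There is no surviving spouse, so the entire estate passes to Haruki's descendants per stirpes.
The estate is divided into 5 equal shares of 1/5 among Hana, Mariko, Isamu, Midori, Ryo.
Hana is living and takes 1/5.
Mariko is living and takes 1/5.
Isamu is living and takes 1/5.
Midori is living and takes 1/5.
Ryo predeceased; the 1/5 allotted to Ryo's branch passes to Ryo's issue by representation.
The 1/5 is divided into 2 equal shares of 1/10 among Kenji, Chiyo.
Kenji is living and takes 1/10.
Chiyo predeceased; the 1/10 allotted to Chiyo's branch passes to Chiyo's issue by representation.
Sachiko's line is the sole branch at this level, so the full 1/10 passes to Sachiko's issue by representation.
The 1/10 is divided into 3 equal shares of 1/30 among Daichi, Yori, Junko.
Daichi is living and takes 1/30.
Yori is living and takes 1/30.
Junko is living and takes 1/30.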